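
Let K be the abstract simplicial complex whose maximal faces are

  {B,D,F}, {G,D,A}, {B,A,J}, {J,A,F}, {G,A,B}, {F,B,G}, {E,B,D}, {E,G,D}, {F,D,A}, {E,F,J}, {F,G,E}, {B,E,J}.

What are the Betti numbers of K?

Fix the vertex order A < B < D < E < F < G < J and write every simplex with vertices in increasing order. Then dim K = 2 and the simplices of K are:

  0-simplices (7): A, B, D, E, F, G, J
  1-simplices (18): AB, AD, AF, AG, AJ, BD, BE, BF, BG, BJ, DE, DF, DG, EF, EG, EJ, FG, FJ
  2-simplices (12): ABG, ABJ, ADF, ADG, AFJ, BDE, BDF, BEJ, BFG, DEG, EFG, EFJ

giving chain groups C_0 ≅ Z^7, C_1 ≅ Z^18, C_2 ≅ Z^12.

The boundary map ∂_1: C_1 → C_0 maps an edge to its endpoints' difference, ∂[p,q] = q − p.
The 7×18 boundary matrix has rank 6 and Smith normal form diag(1,1,1,1,1,1).

Boundary ∂_2: C_2 → C_1 maps a triangle to the signed sum of its edges. For instance
  ∂BDE = DE − BE + BD,
  ∂DEG = EG − DG + DE.
The resulting 18×12 matrix has rank 12, and its Smith normal form has invariant factors (1,1,1,1,1,1,1,1,1,1,1,2).

Reading off H_k = ker ∂_k / im ∂_{k+1}:

  H_0: rank C_0 − rank ∂_1 = 7 − 6 = 1, and the invariant factors of ∂_1 are all 1, so H_0 = Z.
  H_1: rank ker ∂_1 − rank ∂_2 = (18 − 6) − 12 = 0, and ∂_2 has invariant factor 2 > 1, so H_1 = Z/2Z.
  H_2: rank ker ∂_2 − rank ∂_3 = (12 − 12) − 0 = 0, and there is no ∂_3, so H_2 = 0.

As a check, the Euler characteristic is 7 − 18 + 12 = 1, which agrees with 1 − 0 + 0 = 1.

Hence the Betti numbers are b_0 = 1, b_1 = 0, b_2 = 0.

b_0 = 1, b_1 = 0, b_2 = 0.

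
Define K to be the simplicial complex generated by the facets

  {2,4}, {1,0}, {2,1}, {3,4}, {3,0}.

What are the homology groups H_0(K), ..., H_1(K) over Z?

K has 5 vertices, 5 edges.
rank ∂_0 = 0, rank ∂_1 = 4 ⇒ b_0 = 5 − 0 − 4 = 1; all invariant factors of ∂_1 are 1 so no torsion. So H_0 = Z.
rank ∂_1 = 4, rank ∂_2 = 0 ⇒ b_1 = 5 − 4 − 0 = 1. So H_1 = Z.

H_0 ≅ Z,  H_1 ≅ Z.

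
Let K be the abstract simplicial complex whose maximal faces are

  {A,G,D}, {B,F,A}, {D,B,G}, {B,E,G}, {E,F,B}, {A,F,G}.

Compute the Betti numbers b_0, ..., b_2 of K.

K has 6 vertices, 12 edges, 6 triangles.
rank ∂_0 = 0, rank ∂_1 = 5 ⇒ b_0 = 6 − 0 − 5 = 1; all invariant factors of ∂_1 are 1 so no torsion. So H_0 = Z.
rank ∂_1 = 5, rank ∂_2 = 6 ⇒ b_1 = 12 − 5 − 6 = 1; all invariant factors of ∂_2 are 1 so no torsion. So H_1 = Z.
rank ∂_2 = 6, rank ∂_3 = 0 ⇒ b_2 = 6 − 6 − 0 = 0. So H_2 = 0.

b_0 = 1, b_1 = 1, b_2 = 0.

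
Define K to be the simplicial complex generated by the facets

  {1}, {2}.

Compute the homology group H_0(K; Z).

H_0 ≅ Z^2.

Fix the vertex order 1 < 2 and write every simplex with vertices in increasing order. Then dim K = 0 and the simplices of K are:

  0-simplices (2): [1], [2]

Hence C_0 ≅ Z^2.

Reading off H_k = ker ∂_k / im ∂_{k+1}:

  H_0: rank C_0 − rank ∂_1 = 2 − 0 = 2, and there is no ∂_1, so H_0 ≅ Z^2.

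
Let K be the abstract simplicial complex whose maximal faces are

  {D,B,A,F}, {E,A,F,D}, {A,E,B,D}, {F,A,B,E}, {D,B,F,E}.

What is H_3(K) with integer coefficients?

Order the vertices as A < B < D < E < F. Listing each simplex with vertices in this order, K has dimension 3 with simplices:

  0-simplices (5): A, B, D, E, F
  1-simplices (10): AB, AD, AE, AF, BD, BE, BF, DE, DF, EF
  2-simplices (10): ABD, ABE, ABF, ADE, ADF, AEF, BDE, BDF, BEF, DEF
  3-simplices (5): ABDE, ABDF, ABEF, ADEF, BDEF

giving chain groups C_0 ≅ Z^5, C_1 ≅ Z^10, C_2 ≅ Z^10, C_3 ≅ Z^5.

The boundary map ∂_1: C_1 → C_0 is given by ∂[p,q] = [q] − [p]. For instance
  ∂EF = F − E.
This gives a 5×10 integer matrix of rank 4; reducing to Smith normal form yields diagonal entries (1,1,1,1).

The boundary map ∂_2: C_2 → C_1 sends each 2-simplex [p,q,r] to [q,r] − [p,r] + [p,q]. For instance
  ∂ADF = DF − AF + AD,
  ∂BDE = DE − BE + BD.
The resulting 10×10 matrix has rank 6, and its Smith normal form has invariant factors (1,1,1,1,1,1).

The boundary map ∂_3: C_3 → C_2 sends each 3-simplex σ to the alternating sum Σ_i (−1)^i (σ with its i-th vertex removed). For instance
  ∂BDEF = DEF − BEF + BDF − BDE,
  ∂ABDE = BDE − ADE + ABE − ABD.
The resulting 10×5 matrix has rank 4, and its Smith normal form has invariant factors (1,1,1,1).

From H_k ≅ ker(∂_k) / im(∂_{k+1}) we obtain:

  H_3: rank ker ∂_3 − rank ∂_4 = (5 − 4) − 0 = 1, and there is no ∂_4, so H_3 = Z.

H_3 = Z.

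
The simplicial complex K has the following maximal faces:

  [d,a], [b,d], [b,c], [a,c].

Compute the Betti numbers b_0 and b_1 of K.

b_0 = 1, b_1 = 1.

K has 4 vertices, 4 edges.
rank ∂_0 = 0, rank ∂_1 = 3 ⇒ b_0 = 4 − 0 − 3 = 1; all invariant factors of ∂_1 are 1 so no torsion. So H_0 = Z.
rank ∂_1 = 3, rank ∂_2 = 0 ⇒ b_1 = 4 − 3 − 0 = 1. So H_1 = Z.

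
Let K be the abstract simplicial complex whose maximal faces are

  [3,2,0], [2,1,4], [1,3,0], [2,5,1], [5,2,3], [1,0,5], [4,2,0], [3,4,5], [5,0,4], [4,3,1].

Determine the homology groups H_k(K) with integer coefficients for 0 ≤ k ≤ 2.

K has 6 vertices, 15 edges, 10 triangles.
rank ∂_0 = 0, rank ∂_1 = 5 ⇒ b_0 = 6 − 0 − 5 = 1; all invariant factors of ∂_1 are 1 so no torsion. So H_0 = Z.
rank ∂_1 = 5, rank ∂_2 = 10 ⇒ b_1 = 15 − 5 − 10 = 0; ∂_2 has invariant factor(s) [2] giving torsion. So H_1 = Z/2Z.
rank ∂_2 = 10, rank ∂_3 = 0 ⇒ b_2 = 10 − 10 − 0 = 0. So H_2 = 0.

H_0 ≅ Z,  H_1 ≅ Z/2Z,  H_2 = 0.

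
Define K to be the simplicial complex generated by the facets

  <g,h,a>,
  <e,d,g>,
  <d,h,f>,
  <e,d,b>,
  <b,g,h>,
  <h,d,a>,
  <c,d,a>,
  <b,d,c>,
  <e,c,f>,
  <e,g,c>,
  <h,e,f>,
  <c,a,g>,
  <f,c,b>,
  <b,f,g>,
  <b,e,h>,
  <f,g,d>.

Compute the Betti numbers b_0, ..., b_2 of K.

b_0 = 1, b_1 = 2, b_2 = 1.

We work with the vertex ordering a < b < c < d < e < f < g < h. The simplices of K, each written with vertices in increasing order, are:

  0-simplices (8): a, b, c, d, e, f, g, h
  1-simplices (24): ac, ad, ag, ah, bc, bd, be, bf, bg, bh, cd, ce, cf, cg, de, df, dg, dh, ef, eg, eh, fg, fh, gh
  2-simplices (16): acd, acg, adh, agh, bcd, bcf, bde, beh, bfg, bgh, cef, ceg, deg, dfg, dfh, efh

giving chain groups C_0 ≅ Z^8, C_1 ≅ Z^24, C_2 ≅ Z^16.

∂_1: C_1 → C_0 sends each edge [p,q] (with p < q) to q − p.
As a 8×24 matrix over Z this has rank 7, with invariant factors (1,1,1,1,1,1,1).

∂_2: C_2 → C_1 sends each 2-simplex [p,q,r] to [q,r] − [p,r] + [p,q]. For instance
  ∂bcd = cd − bd + bc,
  ∂acd = cd − ad + ac.
The resulting 24×16 matrix has rank 15, and its Smith normal form has invariant factors (1,1,1,1,1,1,1,1,1,1,1,1,1,1,1).

From H_k ≅ ker(∂_k) / im(∂_{k+1}) we obtain:

  H_0: rank C_0 − rank ∂_1 = 8 − 7 = 1, and the invariant factors of ∂_1 are all 1, so H_0 = Z.
  H_1: rank ker ∂_1 − rank ∂_2 = (24 − 7) − 15 = 2, and the invariant factors of ∂_2 are all 1, so H_1 = Z^2.
  H_2: rank ker ∂_2 − rank ∂_3 = (16 − 15) − 0 = 1, and there is no ∂_3, so H_2 = Z.

As a check, the Euler characteristic is 8 − 24 + 16 = 0, which agrees with 1 − 2 + 1 = 0.

Hence the Betti numbers are b_0 = 1, b_1 = 2, b_2 = 1.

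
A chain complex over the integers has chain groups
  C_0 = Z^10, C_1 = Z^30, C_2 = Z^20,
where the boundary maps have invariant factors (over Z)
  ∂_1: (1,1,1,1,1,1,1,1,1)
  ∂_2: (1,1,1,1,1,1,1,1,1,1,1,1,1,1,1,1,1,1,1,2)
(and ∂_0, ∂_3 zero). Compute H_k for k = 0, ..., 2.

H_0 ≅ Z,  H_1 ≅ Z ⊕ Z_2,  H_2 = 0.

H_0: b_0 = 10 − 0 − 9 = 1; torsion from ∂_1 factors > 1: none. So H_0 ≅ Z.
H_1: b_1 = 30 − 9 − 20 = 1; torsion from ∂_2 factors > 1: [2]. So H_1 ≅ Z ⊕ Z_2.
H_2: b_2 = 20 − 20 − 0 = 0; torsion from ∂_3 factors > 1: none. So H_2 ≅ 0.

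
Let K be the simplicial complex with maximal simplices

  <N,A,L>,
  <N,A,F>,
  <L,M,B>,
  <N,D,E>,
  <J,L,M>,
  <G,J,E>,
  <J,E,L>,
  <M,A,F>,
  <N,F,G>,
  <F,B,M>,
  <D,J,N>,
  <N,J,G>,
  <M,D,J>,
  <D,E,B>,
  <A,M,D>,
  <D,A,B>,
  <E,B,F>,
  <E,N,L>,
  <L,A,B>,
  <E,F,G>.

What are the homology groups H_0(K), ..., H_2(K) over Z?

K has 10 vertices, 30 edges, 20 triangles.
rank ∂_0 = 0, rank ∂_1 = 9 ⇒ b_0 = 10 − 0 − 9 = 1; all invariant factors of ∂_1 are 1 so no torsion. So H_0 ≅ Z.
rank ∂_1 = 9, rank ∂_2 = 20 ⇒ b_1 = 30 − 9 − 20 = 1; ∂_2 has invariant factor(s) [2] giving torsion. So H_1 ≅ Z × Z/2.
rank ∂_2 = 20, rank ∂_3 = 0 ⇒ b_2 = 20 − 20 − 0 = 0. So H_2 ≅ 0.

H_0 ≅ Z,  H_1 ≅ Z × Z/2,  H_2 = 0.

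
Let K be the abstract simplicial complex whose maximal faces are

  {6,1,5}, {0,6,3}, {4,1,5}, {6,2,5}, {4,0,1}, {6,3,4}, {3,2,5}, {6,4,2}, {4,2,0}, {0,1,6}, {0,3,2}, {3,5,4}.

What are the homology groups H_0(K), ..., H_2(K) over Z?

H_0 ≅ Z,  H_1 ≅ Z/2Z,  H_2 = 0.

We work with the vertex ordering 0 < 1 < 2 < 3 < 4 < 5 < 6. The simplices of K, each written with vertices in increasing order, are:

  0-simplices (7): [0], [1], [2], [3], [4], [5], [6]
  1-simplices (18): [0,1], [0,2], [0,3], [0,4], [0,6], [1,4], [1,5], [1,6], [2,3], [2,4], [2,5], [2,6], [3,4], [3,5], [3,6], [4,5], [4,6], [5,6]
  2-simplices (12): [0,1,4], [0,1,6], [0,2,3], [0,2,4], [0,3,6], [1,4,5], [1,5,6], [2,3,5], [2,4,6], [2,5,6], [3,4,5], [3,4,6]

so the chain groups are C_0 ≅ Z^7, C_1 ≅ Z^18, C_2 ≅ Z^12.

∂_1: C_1 → C_0 maps an edge to its endpoints' difference, ∂[p,q] = q − p. For instance
  ∂[2,5] = [5] − [2].
As a 7×18 matrix over Z this has rank 6, with invariant factors (1,1,1,1,1,1).

∂_2: C_2 → C_1 sends each 2-simplex [p,q,r] to [q,r] − [p,r] + [p,q]. For instance
  ∂[1,5,6] = [5,6] − [1,6] + [1,5],
  ∂[0,1,4] = [1,4] − [0,4] + [0,1].
This gives a 18×12 integer matrix of rank 12; reducing to Smith normal form yields diagonal entries (1,1,1,1,1,1,1,1,1,1,1,2).

Computing H_k = (kernel of ∂_k) / (image of ∂_{k+1}):

  H_0: rank C_0 − rank ∂_1 = 7 − 6 = 1, and the invariant factors of ∂_1 are all 1, so H_0 ≅ Z.
  H_1: rank ker ∂_1 − rank ∂_2 = (18 − 6) − 12 = 0, and ∂_2 has invariant factor 2 > 1, so H_1 ≅ Z/2Z.
  H_2: rank ker ∂_2 − rank ∂_3 = (12 − 12) − 0 = 0, and there is no ∂_3, so H_2 ≅ 0.

(K is a triangulation of the real projective plane RP^2.)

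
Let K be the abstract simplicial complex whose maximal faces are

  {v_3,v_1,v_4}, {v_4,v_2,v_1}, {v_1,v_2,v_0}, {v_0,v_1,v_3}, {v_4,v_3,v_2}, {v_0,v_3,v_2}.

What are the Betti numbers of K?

Fix the vertex order v_0 < v_1 < v_2 < v_3 < v_4 and write every simplex with vertices in increasing order. Then dim K = 2 and the simplices of K are:

  0-simplices (5): [v_0], [v_1], [v_2], [v_3], [v_4]
  1-simplices (9): [v_0,v_1], [v_0,v_2], [v_0,v_3], [v_1,v_2], [v_1,v_3], [v_1,v_4], [v_2,v_3], [v_2,v_4], [v_3,v_4]
  2-simplices (6): [v_0,v_1,v_2], [v_0,v_1,v_3], [v_0,v_2,v_3], [v_1,v_2,v_4], [v_1,v_3,v_4], [v_2,v_3,v_4]

giving chain groups C_0 ≅ Z^5, C_1 ≅ Z^9, C_2 ≅ Z^6.

Boundary ∂_1: C_1 → C_0 sends each edge [p,q] (with p < q) to q − p.
The resulting 5×9 matrix has rank 4, and its Smith normal form has invariant factors (1,1,1,1).

∂_2: C_2 → C_1 maps a triangle to the signed sum of its edges. For instance
  ∂[v_1,v_2,v_4] = [v_2,v_4] − [v_1,v_4] + [v_1,v_2],
  ∂[v_0,v_1,v_2] = [v_1,v_2] − [v_0,v_2] + [v_0,v_1].
The 9×6 boundary matrix has rank 5 and Smith normal form diag(1,1,1,1,1).

Now H_k = ker ∂_k / im ∂_{k+1}, so:

  H_0: rank C_0 − rank ∂_1 = 5 − 4 = 1, and the invariant factors of ∂_1 are all 1, so H_0 = Z.
  H_1: rank ker ∂_1 − rank ∂_2 = (9 − 4) − 5 = 0, and the invariant factors of ∂_2 are all 1, so H_1 = 0.
  H_2: rank ker ∂_2 − rank ∂_3 = (6 − 5) − 0 = 1, and there is no ∂_3, so H_2 = Z.

Hence the Betti numbers are b_0 = 1, b_1 = 0, b_2 = 1.

b_0 = 1, b_1 = 0, b_2 = 1.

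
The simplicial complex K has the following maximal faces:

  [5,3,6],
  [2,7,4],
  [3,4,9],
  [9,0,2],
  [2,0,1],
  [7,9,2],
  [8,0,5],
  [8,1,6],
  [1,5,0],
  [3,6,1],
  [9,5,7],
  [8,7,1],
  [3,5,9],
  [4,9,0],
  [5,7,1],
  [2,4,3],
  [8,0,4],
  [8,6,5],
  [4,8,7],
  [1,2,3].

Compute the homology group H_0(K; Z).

H_0 = Z.

Take the total order 0 < 1 < 2 < 3 < 4 < 5 < 6 < 7 < 8 < 9 on the vertex set. Then K (dimension 2) consists of the simplices:

  0-simplices (10): [0], [1], [2], [3], [4], [5], [6], [7], [8], [9]
  1-simplices (30): (30 of them)
  2-simplices (20): (20 of them)

Hence C_0 ≅ Z^10, C_1 ≅ Z^30, C_2 ≅ Z^20.

∂_1: C_1 → C_0 is given by ∂[p,q] = [q] − [p].
The resulting 10×30 matrix has rank 9, and its Smith normal form has invariant factors (1,1,1,1,1,1,1,1,1).

The boundary map ∂_2: C_2 → C_1 acts by ∂[p,q,r] = [q,r] − [p,r] + [p,q]. For instance
  ∂[0,5,8] = [5,8] − [0,8] + [0,5],
  ∂[3,4,9] = [4,9] − [3,9] + [3,4].
The 30×20 boundary matrix has rank 20 and Smith normal form diag(1,1,1,1,1,1,1,1,1,1,1,1,1,1,1,1,1,1,1,2).

Now H_k = ker ∂_k / im ∂_{k+1}, so:

  H_0: rank C_0 − rank ∂_1 = 10 − 9 = 1, and the invariant factors of ∂_1 are all 1, so H_0 ≅ Z.

(K is a triangulation of the Klein bottle.)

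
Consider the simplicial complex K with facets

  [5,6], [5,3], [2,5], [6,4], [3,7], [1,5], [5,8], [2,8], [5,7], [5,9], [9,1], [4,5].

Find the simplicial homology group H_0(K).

Take the total order 1 < 2 < 3 < 4 < 5 < 6 < 7 < 8 < 9 on the vertex set. Then K (dimension 1) consists of the simplices:

  0-simplices (9): [1], [2], [3], [4], [5], [6], [7], [8], [9]
  1-simplices (12): [1,5], [1,9], [2,5], [2,8], [3,5], [3,7], [4,5], [4,6], [5,6], [5,7], [5,8], [5,9]

giving chain groups C_0 ≅ Z^9, C_1 ≅ Z^12.

∂_1: C_1 → C_0 maps an edge to its endpoints' difference, ∂[p,q] = q − p. For instance
  ∂[5,9] = [9] − [5].
The resulting 9×12 matrix has rank 8, and its Smith normal form has invariant factors (1,1,1,1,1,1,1,1).

Reading off H_k = ker ∂_k / im ∂_{k+1}:

  H_0: rank C_0 − rank ∂_1 = 9 − 8 = 1, and the invariant factors of ∂_1 are all 1, so H_0 ≅ Z.

(K is a triangulation of a wedge of 4 circles.)

H_0 = Z.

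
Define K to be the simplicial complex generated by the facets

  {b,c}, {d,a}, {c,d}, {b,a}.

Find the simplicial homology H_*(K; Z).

K has 4 vertices, 4 edges.
rank ∂_0 = 0, rank ∂_1 = 3 ⇒ b_0 = 4 − 0 − 3 = 1; all invariant factors of ∂_1 are 1 so no torsion. So H_0 ≅ Z.
rank ∂_1 = 3, rank ∂_2 = 0 ⇒ b_1 = 4 − 3 − 0 = 1. So H_1 ≅ Z.

H_0 = Z,  H_1 = Z.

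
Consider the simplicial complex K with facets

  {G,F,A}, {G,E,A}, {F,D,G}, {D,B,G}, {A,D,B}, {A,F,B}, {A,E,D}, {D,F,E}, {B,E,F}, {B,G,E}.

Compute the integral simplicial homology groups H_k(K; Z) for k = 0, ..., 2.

Order the vertices as A < B < D < E < F < G. Listing each simplex with vertices in this order, K has dimension 2 with simplices:

  0-simplices (6): A, B, D, E, F, G
  1-simplices (15): AB, AD, AE, AF, AG, BD, BE, BF, BG, DE, DF, DG, EF, EG, FG
  2-simplices (10): ABD, ABF, ADE, AEG, AFG, BDG, BEF, BEG, DEF, DFG

so the chain groups are C_0 ≅ Z^6, C_1 ≅ Z^15, C_2 ≅ Z^10.

Boundary ∂_1: C_1 → C_0 sends each edge [p,q] (with p < q) to q − p. For instance
  ∂FG = G − F.
As a 6×15 matrix over Z this has rank 5, with invariant factors (1,1,1,1,1).

∂_2: C_2 → C_1 maps a triangle to the signed sum of its edges. For instance
  ∂DEF = EF − DF + DE,
  ∂AEG = EG − AG + AE.
The 15×10 boundary matrix has rank 10 and Smith normal form diag(1,1,1,1,1,1,1,1,1,2).

From H_k ≅ ker(∂_k) / im(∂_{k+1}) we obtain:

  H_0: rank C_0 − rank ∂_1 = 6 − 5 = 1, and the invariant factors of ∂_1 are all 1, so H_0 = Z.
  H_1: rank ker ∂_1 − rank ∂_2 = (15 − 5) − 10 = 0, and ∂_2 has invariant factor 2 > 1, so H_1 = Z/2Z.
  H_2: rank ker ∂_2 − rank ∂_3 = (10 − 10) − 0 = 0, and there is no ∂_3, so H_2 = 0.

H_0 ≅ Z,  H_1 ≅ Z/2Z,  H_2 = 0.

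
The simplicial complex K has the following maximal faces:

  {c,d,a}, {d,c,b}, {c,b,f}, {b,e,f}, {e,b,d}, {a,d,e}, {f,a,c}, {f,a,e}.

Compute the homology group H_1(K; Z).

H_1 = 0.

K has 6 vertices, 12 edges, 8 triangles.
rank ∂_1 = 5, rank ∂_2 = 7 ⇒ b_1 = 12 − 5 − 7 = 0; all invariant factors of ∂_2 are 1 so no torsion. So H_1 ≅ 0.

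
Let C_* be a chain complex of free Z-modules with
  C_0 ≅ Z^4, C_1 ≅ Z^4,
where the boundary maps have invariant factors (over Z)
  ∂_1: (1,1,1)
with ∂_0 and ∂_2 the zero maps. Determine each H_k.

H_0: b_0 = 4 − 0 − 3 = 1; torsion from ∂_1 factors > 1: none. So H_0 = Z.
H_1: b_1 = 4 − 3 − 0 = 1; torsion from ∂_2 factors > 1: none. So H_1 = Z.

H_0 = Z,  H_1 = Z.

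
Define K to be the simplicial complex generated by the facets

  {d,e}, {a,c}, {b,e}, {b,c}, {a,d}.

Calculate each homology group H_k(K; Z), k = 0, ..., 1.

H_0 = Z,  H_1 = Z.

Take the total order a < b < c < d < e on the vertex set. Then K (dimension 1) consists of the simplices:

  0-simplices (5): a, b, c, d, e
  1-simplices (5): ac, ad, bc, be, de

so the chain groups are C_0 ≅ Z^5, C_1 ≅ Z^5.

The boundary map ∂_1: C_1 → C_0 maps an edge to its endpoints' difference, ∂[p,q] = q − p. For instance
  ∂ad = d − a.
The resulting 5×5 matrix has rank 4, and its Smith normal form has invariant factors (1,1,1,1).

Now H_k = ker ∂_k / im ∂_{k+1}, so:

  H_0: rank C_0 − rank ∂_1 = 5 − 4 = 1, and the invariant factors of ∂_1 are all 1, so H_0 = Z.
  H_1: rank ker ∂_1 − rank ∂_2 = (5 − 4) − 0 = 1, and there is no ∂_2, so H_1 = Z.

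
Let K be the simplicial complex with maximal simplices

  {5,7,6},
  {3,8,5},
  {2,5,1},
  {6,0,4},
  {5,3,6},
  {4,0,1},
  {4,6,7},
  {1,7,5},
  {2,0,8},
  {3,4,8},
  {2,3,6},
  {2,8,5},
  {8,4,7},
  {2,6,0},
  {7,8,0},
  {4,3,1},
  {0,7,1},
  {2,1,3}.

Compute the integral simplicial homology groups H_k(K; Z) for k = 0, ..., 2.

H_0 ≅ Z,  H_1 ≅ Z × Z/2,  H_2 = 0.

Fix the vertex order 0 < 1 < 2 < 3 < 4 < 5 < 6 < 7 < 8 and write every simplex with vertices in increasing order. Then dim K = 2 and the simplices of K are:

  0-simplices (9): [0], [1], [2], [3], [4], [5], [6], [7], [8]
  1-simplices (27): (27 of them)
  2-simplices (18): [0,1,4], [0,1,7], [0,2,6], [0,2,8], [0,4,6], [0,7,8], [1,2,3], [1,2,5], [1,3,4], [1,5,7], [2,3,6], [2,5,8], [3,4,8], [3,5,6], [3,5,8], [4,6,7], [4,7,8], [5,6,7]

giving chain groups C_0 ≅ Z^9, C_1 ≅ Z^27, C_2 ≅ Z^18.

The boundary map ∂_1: C_1 → C_0 sends each edge [p,q] (with p < q) to q − p. For instance
  ∂[0,4] = [4] − [0].
The 9×27 boundary matrix has rank 8 and Smith normal form diag(1,1,1,1,1,1,1,1).

The boundary map ∂_2: C_2 → C_1 maps a triangle to the signed sum of its edges. For instance
  ∂[1,2,5] = [2,5] − [1,5] + [1,2],
  ∂[3,4,8] = [4,8] − [3,8] + [3,4].
As a 27×18 matrix over Z this has rank 18, with invariant factors (1,1,1,1,1,1,1,1,1,1,1,1,1,1,1,1,1,2).

Reading off H_k = ker ∂_k / im ∂_{k+1}:

  H_0: rank C_0 − rank ∂_1 = 9 − 8 = 1, and the invariant factors of ∂_1 are all 1, so H_0 ≅ Z.
  H_1: rank ker ∂_1 − rank ∂_2 = (27 − 8) − 18 = 1, and ∂_2 has invariant factor 2 > 1, so H_1 ≅ Z × Z/2.
  H_2: rank ker ∂_2 − rank ∂_3 = (18 − 18) − 0 = 0, and there is no ∂_3, so H_2 ≅ 0.

(K is a triangulation of the Klein bottle.)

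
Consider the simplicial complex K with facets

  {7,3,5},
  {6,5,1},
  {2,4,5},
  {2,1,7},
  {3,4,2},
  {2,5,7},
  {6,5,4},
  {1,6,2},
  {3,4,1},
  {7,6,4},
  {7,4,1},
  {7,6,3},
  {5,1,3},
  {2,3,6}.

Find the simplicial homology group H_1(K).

Take the total order 1 < 2 < 3 < 4 < 5 < 6 < 7 on the vertex set. Then K (dimension 2) consists of the simplices:

  0-simplices (7): [1], [2], [3], [4], [5], [6], [7]
  1-simplices (21): [1,2], [1,3], [1,4], [1,5], [1,6], [1,7], [2,3], [2,4], [2,5], [2,6], [2,7], [3,4], [3,5], [3,6], [3,7], [4,5], [4,6], [4,7], [5,6], [5,7], [6,7]
  2-simplices (14): [1,2,6], [1,2,7], [1,3,4], [1,3,5], [1,4,7], [1,5,6], [2,3,4], [2,3,6], [2,4,5], [2,5,7], [3,5,7], [3,6,7], [4,5,6], [4,6,7]

so the chain groups are C_0 ≅ Z^7, C_1 ≅ Z^21, C_2 ≅ Z^14.

The boundary map ∂_1: C_1 → C_0 is given by ∂[p,q] = [q] − [p].
The resulting 7×21 matrix has rank 6, and its Smith normal form has invariant factors (1,1,1,1,1,1).

Boundary ∂_2: C_2 → C_1 sends each 2-simplex [p,q,r] to [q,r] − [p,r] + [p,q]. For instance
  ∂[1,3,5] = [3,5] − [1,5] + [1,3],
  ∂[3,6,7] = [6,7] − [3,7] + [3,6].
The 21×14 boundary matrix has rank 13 and Smith normal form diag(1,1,1,1,1,1,1,1,1,1,1,1,1).

Now H_k = ker ∂_k / im ∂_{k+1}, so:

  H_1: rank ker ∂_1 − rank ∂_2 = (21 − 6) − 13 = 2, and the invariant factors of ∂_2 are all 1, so H_1 = Z^2.

H_1 = Z^2.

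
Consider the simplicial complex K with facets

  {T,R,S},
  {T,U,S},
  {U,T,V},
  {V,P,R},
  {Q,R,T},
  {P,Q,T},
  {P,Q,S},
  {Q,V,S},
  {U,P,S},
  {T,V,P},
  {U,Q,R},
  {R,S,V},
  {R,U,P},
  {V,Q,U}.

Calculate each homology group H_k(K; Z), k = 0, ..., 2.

H_0 = Z,  H_1 = Z^2,  H_2 = Z.

Fix the vertex order P < Q < R < S < T < U < V and write every simplex with vertices in increasing order. Then dim K = 2 and the simplices of K are:

  0-simplices (7): P, Q, R, S, T, U, V
  1-simplices (21): PQ, PR, PS, PT, PU, PV, QR, QS, QT, QU, QV, RS, RT, RU, RV, ST, SU, SV, TU, TV, UV
  2-simplices (14): PQS, PQT, PRU, PRV, PSU, PTV, QRT, QRU, QSV, QUV, RST, RSV, STU, TUV

giving chain groups C_0 ≅ Z^7, C_1 ≅ Z^21, C_2 ≅ Z^14.

The boundary map ∂_1: C_1 → C_0 is given by ∂[p,q] = [q] − [p]. For instance
  ∂TU = U − T.
The resulting 7×21 matrix has rank 6, and its Smith normal form has invariant factors (1,1,1,1,1,1).

The boundary map ∂_2: C_2 → C_1 maps a triangle to the signed sum of its edges. For instance
  ∂QUV = UV − QV + QU,
  ∂PRU = RU − PU + PR.
The resulting 21×14 matrix has rank 13, and its Smith normal form has invariant factors (1,1,1,1,1,1,1,1,1,1,1,1,1).

Computing H_k = (kernel of ∂_k) / (image of ∂_{k+1}):

  H_0: rank C_0 − rank ∂_1 = 7 − 6 = 1, and the invariant factors of ∂_1 are all 1, so H_0 ≅ Z.
  H_1: rank ker ∂_1 − rank ∂_2 = (21 − 6) − 13 = 2, and the invariant factors of ∂_2 are all 1, so H_1 ≅ Z^2.
  H_2: rank ker ∂_2 − rank ∂_3 = (14 − 13) − 0 = 1, and there is no ∂_3, so H_2 ≅ Z.

As a check, the Euler characteristic is 7 − 21 + 14 = 0, which agrees with 1 − 2 + 1 = 0.
(K is a triangulation of the torus T^2.)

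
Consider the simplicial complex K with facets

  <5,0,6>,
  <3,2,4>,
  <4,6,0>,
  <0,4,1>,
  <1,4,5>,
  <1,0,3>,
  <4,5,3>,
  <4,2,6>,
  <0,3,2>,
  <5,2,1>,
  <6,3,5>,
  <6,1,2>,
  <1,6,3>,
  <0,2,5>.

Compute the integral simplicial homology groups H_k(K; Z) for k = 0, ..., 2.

Fix the vertex order 0 < 1 < 2 < 3 < 4 < 5 < 6 and write every simplex with vertices in increasing order. Then dim K = 2 and the simplices of K are:

  0-simplices (7): [0], [1], [2], [3], [4], [5], [6]
  1-simplices (21): [0,1], [0,2], [0,3], [0,4], [0,5], [0,6], [1,2], [1,3], [1,4], [1,5], [1,6], [2,3], [2,4], [2,5], [2,6], [3,4], [3,5], [3,6], [4,5], [4,6], [5,6]
  2-simplices (14): [0,1,3], [0,1,4], [0,2,3], [0,2,5], [0,4,6], [0,5,6], [1,2,5], [1,2,6], [1,3,6], [1,4,5], [2,3,4], [2,4,6], [3,4,5], [3,5,6]

giving chain groups C_0 ≅ Z^7, C_1 ≅ Z^21, C_2 ≅ Z^14.

∂_1: C_1 → C_0 maps an edge to its endpoints' difference, ∂[p,q] = q − p. For instance
  ∂[5,6] = [6] − [5].
As a 7×21 matrix over Z this has rank 6, with invariant factors (1,1,1,1,1,1).

Boundary ∂_2: C_2 → C_1 sends each 2-simplex [p,q,r] to [q,r] − [p,r] + [p,q]. For instance
  ∂[2,3,4] = [3,4] − [2,4] + [2,3],
  ∂[3,4,5] = [4,5] − [3,5] + [3,4].
This gives a 21×14 integer matrix of rank 13; reducing to Smith normal form yields diagonal entries (1,1,1,1,1,1,1,1,1,1,1,1,1).

Computing H_k = (kernel of ∂_k) / (image of ∂_{k+1}):

  H_0: rank C_0 − rank ∂_1 = 7 − 6 = 1, and the invariant factors of ∂_1 are all 1, so H_0 ≅ Z.
  H_1: rank ker ∂_1 − rank ∂_2 = (21 − 6) − 13 = 2, and the invariant factors of ∂_2 are all 1, so H_1 ≅ Z^2.
  H_2: rank ker ∂_2 − rank ∂_3 = (14 − 13) − 0 = 1, and there is no ∂_3, so H_2 ≅ Z.

H_0 ≅ Z,  H_1 ≅ Z^2,  H_2 ≅ Z.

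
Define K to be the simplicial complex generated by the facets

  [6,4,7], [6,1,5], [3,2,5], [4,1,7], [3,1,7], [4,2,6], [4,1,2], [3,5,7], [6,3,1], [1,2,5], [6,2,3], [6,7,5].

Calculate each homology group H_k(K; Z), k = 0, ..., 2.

Take the total order 1 < 2 < 3 < 4 < 5 < 6 < 7 on the vertex set. Then K (dimension 2) consists of the simplices:

  0-simplices (7): [1], [2], [3], [4], [5], [6], [7]
  1-simplices (18): [1,2], [1,3], [1,4], [1,5], [1,6], [1,7], [2,3], [2,4], [2,5], [2,6], [3,5], [3,6], [3,7], [4,6], [4,7], [5,6], [5,7], [6,7]
  2-simplices (12): [1,2,4], [1,2,5], [1,3,6], [1,3,7], [1,4,7], [1,5,6], [2,3,5], [2,3,6], [2,4,6], [3,5,7], [4,6,7], [5,6,7]

so the chain groups are C_0 ≅ Z^7, C_1 ≅ Z^18, C_2 ≅ Z^12.

The boundary map ∂_1: C_1 → C_0 sends each edge [p,q] (with p < q) to q − p. For instance
  ∂[4,6] = [6] − [4].
The resulting 7×18 matrix has rank 6, and its Smith normal form has invariant factors (1,1,1,1,1,1).

∂_2: C_2 → C_1 sends each 2-simplex [p,q,r] to [q,r] − [p,r] + [p,q]. For instance
  ∂[2,3,5] = [3,5] − [2,5] + [2,3],
  ∂[1,3,6] = [3,6] − [1,6] + [1,3].
As a 18×12 matrix over Z this has rank 12, with invariant factors (1,1,1,1,1,1,1,1,1,1,1,2).

Now H_k = ker ∂_k / im ∂_{k+1}, so:

  H_0: rank C_0 − rank ∂_1 = 7 − 6 = 1, and the invariant factors of ∂_1 are all 1, so H_0 = Z.
  H_1: rank ker ∂_1 − rank ∂_2 = (18 − 6) − 12 = 0, and ∂_2 has invariant factor 2 > 1, so H_1 = Z/2.
  H_2: rank ker ∂_2 − rank ∂_3 = (12 − 12) − 0 = 0, and there is no ∂_3, so H_2 = 0.

(K is a triangulation of the real projective plane RP^2.)

H_0 ≅ Z,  H_1 ≅ Z/2,  H_2 = 0.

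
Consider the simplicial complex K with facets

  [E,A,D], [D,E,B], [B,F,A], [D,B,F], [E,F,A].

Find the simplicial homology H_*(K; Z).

H_0 ≅ Z,  H_1 ≅ Z,  H_2 = 0.

Take the total order A < B < D < E < F on the vertex set. Then K (dimension 2) consists of the simplices:

  0-simplices (5): A, B, D, E, F
  1-simplices (10): AB, AD, AE, AF, BD, BE, BF, DE, DF, EF
  2-simplices (5): ABF, ADE, AEF, BDE, BDF

so the chain groups are C_0 ≅ Z^5, C_1 ≅ Z^10, C_2 ≅ Z^5.

The boundary map ∂_1: C_1 → C_0 sends each edge [p,q] (with p < q) to q − p. For instance
  ∂BF = F − B.
The resulting 5×10 matrix has rank 4, and its Smith normal form has invariant factors (1,1,1,1).

∂_2: C_2 → C_1 sends each 2-simplex [p,q,r] to [q,r] − [p,r] + [p,q]. For instance
  ∂ABF = BF − AF + AB,
  ∂ADE = DE − AE + AD.
The resulting 10×5 matrix has rank 5, and its Smith normal form has invariant factors (1,1,1,1,1).

Now H_k = ker ∂_k / im ∂_{k+1}, so:

  H_0: rank C_0 − rank ∂_1 = 5 − 4 = 1, and the invariant factors of ∂_1 are all 1, so H_0 = Z.
  H_1: rank ker ∂_1 − rank ∂_2 = (10 − 4) − 5 = 1, and the invariant factors of ∂_2 are all 1, so H_1 = Z.
  H_2: rank ker ∂_2 − rank ∂_3 = (5 − 5) − 0 = 0, and there is no ∂_3, so H_2 = 0.

As a check, the Euler characteristic is 5 − 10 + 5 = 0, which agrees with 1 − 1 + 0 = 0.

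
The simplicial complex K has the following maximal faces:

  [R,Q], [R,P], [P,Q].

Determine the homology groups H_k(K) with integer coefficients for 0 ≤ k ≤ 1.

H_0 ≅ Z,  H_1 ≅ Z.

We work with the vertex ordering P < Q < R. The simplices of K, each written with vertices in increasing order, are:

  0-simplices (3): P, Q, R
  1-simplices (3): PQ, PR, QR

giving chain groups C_0 ≅ Z^3, C_1 ≅ Z^3.

Boundary ∂_1: C_1 → C_0 sends each edge [p,q] (with p < q) to q − p.
As a 3×3 matrix over Z this has rank 2, with invariant factors (1,1).

Computing H_k = (kernel of ∂_k) / (image of ∂_{k+1}):

  H_0: rank C_0 − rank ∂_1 = 3 − 2 = 1, and the invariant factors of ∂_1 are all 1, so H_0 ≅ Z.
  H_1: rank ker ∂_1 − rank ∂_2 = (3 − 2) − 0 = 1, and there is no ∂_2, so H_1 ≅ Z.

As a check, the Euler characteristic is 3 − 3 = 0, which agrees with 1 − 1 = 0.
(K is a triangulation of the circle S^1.)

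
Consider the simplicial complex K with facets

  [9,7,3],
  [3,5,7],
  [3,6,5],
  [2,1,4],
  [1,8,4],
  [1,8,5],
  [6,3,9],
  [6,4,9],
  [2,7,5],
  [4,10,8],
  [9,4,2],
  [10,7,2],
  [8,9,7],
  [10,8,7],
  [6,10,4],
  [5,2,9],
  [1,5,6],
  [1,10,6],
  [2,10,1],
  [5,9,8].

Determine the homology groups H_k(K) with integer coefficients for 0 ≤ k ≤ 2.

Fix the vertex order 1 < 2 < 3 < 4 < 5 < 6 < 7 < 8 < 9 < 10 and write every simplex with vertices in increasing order. Then dim K = 2 and the simplices of K are:

  0-simplices (10): [1], [2], [3], [4], [5], [6], [7], [8], [9], [10]
  1-simplices (30): (30 of them)
  2-simplices (20): (20 of them)

giving chain groups C_0 ≅ Z^10, C_1 ≅ Z^30, C_2 ≅ Z^20.

The boundary map ∂_1: C_1 → C_0 is given by ∂[p,q] = [q] − [p]. For instance
  ∂[7,10] = [10] − [7].
As a 10×30 matrix over Z this has rank 9, with invariant factors (1,1,1,1,1,1,1,1,1).

The boundary map ∂_2: C_2 → C_1 maps a triangle to the signed sum of its edges. For instance
  ∂[1,2,10] = [2,10] − [1,10] + [1,2],
  ∂[1,4,8] = [4,8] − [1,8] + [1,4].
The 30×20 boundary matrix has rank 20 and Smith normal form diag(1,1,1,1,1,1,1,1,1,1,1,1,1,1,1,1,1,1,1,2).

Now H_k = ker ∂_k / im ∂_{k+1}, so:

  H_0: rank C_0 − rank ∂_1 = 10 − 9 = 1, and the invariant factors of ∂_1 are all 1, so H_0 = Z.
  H_1: rank ker ∂_1 − rank ∂_2 = (30 − 9) − 20 = 1, and ∂_2 has invariant factor 2 > 1, so H_1 = Z × Z/2.
  H_2: rank ker ∂_2 − rank ∂_3 = (20 − 20) − 0 = 0, and there is no ∂_3, so H_2 = 0.

As a check, the Euler characteristic is 10 − 30 + 20 = 0, which agrees with 1 − 1 + 0 = 0.
(K is a triangulation of the Klein bottle.)

H_0 ≅ Z,  H_1 ≅ Z × Z/2,  H_2 = 0.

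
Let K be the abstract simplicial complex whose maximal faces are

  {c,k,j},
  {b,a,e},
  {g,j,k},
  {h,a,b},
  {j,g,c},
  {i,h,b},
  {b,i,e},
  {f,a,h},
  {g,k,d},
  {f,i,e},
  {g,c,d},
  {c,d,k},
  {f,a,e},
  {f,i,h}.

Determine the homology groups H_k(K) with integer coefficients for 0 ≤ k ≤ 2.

H_0 ≅ Z^2,  H_1 = 0,  H_2 ≅ Z^2.

Order the vertices as a < b < c < d < e < f < g < h < i < j < k. Listing each simplex with vertices in this order, K has dimension 2 with simplices:

  0-simplices (11): a, b, c, d, e, f, g, h, i, j, k
  1-simplices (21): ab, ae, af, ah, be, bh, bi, cd, cg, cj, ck, dg, dk, ef, ei, fh, fi, gj, gk, hi, jk
  2-simplices (14): abe, abh, aef, afh, bei, bhi, cdg, cdk, cgj, cjk, dgk, efi, fhi, gjk

giving chain groups C_0 ≅ Z^11, C_1 ≅ Z^21, C_2 ≅ Z^14.

∂_1: C_1 → C_0 sends each edge [p,q] (with p < q) to q − p. For instance
  ∂fi = i − f.
The 11×21 boundary matrix has rank 9 and Smith normal form diag(1,1,1,1,1,1,1,1,1).

Boundary ∂_2: C_2 → C_1 maps a triangle to the signed sum of its edges. For instance
  ∂cgj = gj − cj + cg,
  ∂bhi = hi − bi + bh.
The 21×14 boundary matrix has rank 12 and Smith normal form diag(1,1,1,1,1,1,1,1,1,1,1,1).

Computing H_k = (kernel of ∂_k) / (image of ∂_{k+1}):

  H_0: rank C_0 − rank ∂_1 = 11 − 9 = 2, and the invariant factors of ∂_1 are all 1, so H_0 = Z^2.
  H_1: rank ker ∂_1 − rank ∂_2 = (21 − 9) − 12 = 0, and the invariant factors of ∂_2 are all 1, so H_1 = 0.
  H_2: rank ker ∂_2 − rank ∂_3 = (14 − 12) − 0 = 2, and there is no ∂_3, so H_2 = Z^2.

As a check, the Euler characteristic is 11 − 21 + 14 = 4, which agrees with 2 − 0 + 2 = 4.
(K is a triangulation of the disjoint union of the 2-sphere S^2 and the 2-sphere S^2.)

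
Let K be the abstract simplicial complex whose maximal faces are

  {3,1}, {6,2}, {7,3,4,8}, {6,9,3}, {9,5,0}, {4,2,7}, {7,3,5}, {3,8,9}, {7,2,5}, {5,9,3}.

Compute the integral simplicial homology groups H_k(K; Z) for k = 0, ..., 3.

H_0 ≅ Z,  H_1 ≅ Z,  H_2 = 0,  H_3 = 0.

Fix the vertex order 0 < 1 < 2 < 3 < 4 < 5 < 6 < 7 < 8 < 9 and write every simplex with vertices in increasing order. Then dim K = 3 and the simplices of K are:

  0-simplices (10): [0], [1], [2], [3], [4], [5], [6], [7], [8], [9]
  1-simplices (20): [0,5], [0,9], [1,3], [2,4], [2,5], [2,6], [2,7], [3,4], [3,5], [3,6], [3,7], [3,8], [3,9], [4,7], [4,8], [5,7], [5,9], [6,9], [7,8], [8,9]
  2-simplices (11): [0,5,9], [2,4,7], [2,5,7], [3,4,7], [3,4,8], [3,5,7], [3,5,9], [3,6,9], [3,7,8], [3,8,9], [4,7,8]
  3-simplices (1): [3,4,7,8]

giving chain groups C_0 ≅ Z^10, C_1 ≅ Z^20, C_2 ≅ Z^11, C_3 ≅ Z^1.

The boundary map ∂_1: C_1 → C_0 sends each edge [p,q] (with p < q) to q − p. For instance
  ∂[3,8] = [8] − [3].
The resulting 10×20 matrix has rank 9, and its Smith normal form has invariant factors (1,1,1,1,1,1,1,1,1).

The boundary map ∂_2: C_2 → C_1 acts by ∂[p,q,r] = [q,r] − [p,r] + [p,q]. For instance
  ∂[4,7,8] = [7,8] − [4,8] + [4,7],
  ∂[2,4,7] = [4,7] − [2,7] + [2,4].
The 20×11 boundary matrix has rank 10 and Smith normal form diag(1,1,1,1,1,1,1,1,1,1).

∂_3: C_3 → C_2 sends each 3-simplex σ to the alternating sum Σ_i (−1)^i (σ with its i-th vertex removed). For instance
  ∂[3,4,7,8] = [4,7,8] − [3,7,8] + [3,4,8] − [3,4,7].
The 11×1 boundary matrix has rank 1 and Smith normal form diag(1).

From H_k ≅ ker(∂_k) / im(∂_{k+1}) we obtain:

  H_0: rank C_0 − rank ∂_1 = 10 − 9 = 1, and the invariant factors of ∂_1 are all 1, so H_0 = Z.
  H_1: rank ker ∂_1 − rank ∂_2 = (20 − 9) − 10 = 1, and the invariant factors of ∂_2 are all 1, so H_1 = Z.
  H_2: rank ker ∂_2 − rank ∂_3 = (11 − 10) − 1 = 0, and the invariant factors of ∂_3 are all 1, so H_2 = 0.
  H_3: rank ker ∂_3 − rank ∂_4 = (1 − 1) − 0 = 0, and there is no ∂_4, so H_3 = 0.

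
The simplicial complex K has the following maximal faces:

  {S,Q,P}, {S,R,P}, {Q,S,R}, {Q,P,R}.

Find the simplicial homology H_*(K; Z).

H_0 ≅ Z,  H_1 = 0,  H_2 ≅ Z.

K has 4 vertices, 6 edges, 4 triangles.
rank ∂_0 = 0, rank ∂_1 = 3 ⇒ b_0 = 4 − 0 − 3 = 1; all invariant factors of ∂_1 are 1 so no torsion. So H_0 ≅ Z.
rank ∂_1 = 3, rank ∂_2 = 3 ⇒ b_1 = 6 − 3 − 3 = 0; all invariant factors of ∂_2 are 1 so no torsion. So H_1 ≅ 0.
rank ∂_2 = 3, rank ∂_3 = 0 ⇒ b_2 = 4 − 3 − 0 = 1. So H_2 ≅ Z.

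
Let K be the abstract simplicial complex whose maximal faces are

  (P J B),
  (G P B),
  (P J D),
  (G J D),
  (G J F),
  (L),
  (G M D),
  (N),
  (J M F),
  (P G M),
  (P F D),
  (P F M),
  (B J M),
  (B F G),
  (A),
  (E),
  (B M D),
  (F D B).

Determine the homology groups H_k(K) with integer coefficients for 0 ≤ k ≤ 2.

Order the vertices as A < B < D < E < F < G < J < L < M < N < P. Listing each simplex with vertices in this order, K has dimension 2 with simplices:

  0-simplices (11): A, B, D, E, F, G, J, L, M, N, P
  1-simplices (21): BD, BF, BG, BJ, BM, BP, DF, DG, DJ, DM, DP, FG, FJ, FM, FP, GJ, GM, GP, JM, JP, MP
  2-simplices (14): BDF, BDM, BFG, BGP, BJM, BJP, DFP, DGJ, DGM, DJP, FGJ, FJM, FMP, GMP

giving chain groups C_0 ≅ Z^11, C_1 ≅ Z^21, C_2 ≅ Z^14.

∂_1: C_1 → C_0 maps an edge to its endpoints' difference, ∂[p,q] = q − p.
This gives a 11×21 integer matrix of rank 6; reducing to Smith normal form yields diagonal entries (1,1,1,1,1,1).

∂_2: C_2 → C_1 sends each 2-simplex [p,q,r] to [q,r] − [p,r] + [p,q]. For instance
  ∂GMP = MP − GP + GM,
  ∂BDF = DF − BF + BD.
As a 21×14 matrix over Z this has rank 13, with invariant factors (1,1,1,1,1,1,1,1,1,1,1,1,1).

Now H_k = ker ∂_k / im ∂_{k+1}, so:

  H_0: rank C_0 − rank ∂_1 = 11 − 6 = 5, and the invariant factors of ∂_1 are all 1, so H_0 ≅ Z^5.
  H_1: rank ker ∂_1 − rank ∂_2 = (21 − 6) − 13 = 2, and the invariant factors of ∂_2 are all 1, so H_1 ≅ Z^2.
  H_2: rank ker ∂_2 − rank ∂_3 = (14 − 13) − 0 = 1, and there is no ∂_3, so H_2 ≅ Z.

(K is a triangulation of the disjoint union of the torus T^2 and a set of 4 points.)

H_0 ≅ Z^5,  H_1 ≅ Z^2,  H_2 ≅ Z.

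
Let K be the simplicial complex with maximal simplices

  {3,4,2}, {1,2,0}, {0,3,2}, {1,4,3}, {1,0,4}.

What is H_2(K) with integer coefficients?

H_2 ≅ 0.

Fix the vertex order 0 < 1 < 2 < 3 < 4 and write every simplex with vertices in increasing order. Then dim K = 2 and the simplices of K are:

  0-simplices (5): [0], [1], [2], [3], [4]
  1-simplices (10): [0,1], [0,2], [0,3], [0,4], [1,2], [1,3], [1,4], [2,3], [2,4], [3,4]
  2-simplices (5): [0,1,2], [0,1,4], [0,2,3], [1,3,4], [2,3,4]

Hence C_0 ≅ Z^5, C_1 ≅ Z^10, C_2 ≅ Z^5.

Boundary ∂_1: C_1 → C_0 is given by ∂[p,q] = [q] − [p]. For instance
  ∂[0,4] = [4] − [0].
This gives a 5×10 integer matrix of rank 4; reducing to Smith normal form yields diagonal entries (1,1,1,1).

The boundary map ∂_2: C_2 → C_1 acts by ∂[p,q,r] = [q,r] − [p,r] + [p,q]. For instance
  ∂[1,3,4] = [3,4] − [1,4] + [1,3],
  ∂[0,1,4] = [1,4] − [0,4] + [0,1].
The 10×5 boundary matrix has rank 5 and Smith normal form diag(1,1,1,1,1).

Now H_k = ker ∂_k / im ∂_{k+1}, so:

  H_2: rank ker ∂_2 − rank ∂_3 = (5 − 5) − 0 = 0, and there is no ∂_3, so H_2 ≅ 0.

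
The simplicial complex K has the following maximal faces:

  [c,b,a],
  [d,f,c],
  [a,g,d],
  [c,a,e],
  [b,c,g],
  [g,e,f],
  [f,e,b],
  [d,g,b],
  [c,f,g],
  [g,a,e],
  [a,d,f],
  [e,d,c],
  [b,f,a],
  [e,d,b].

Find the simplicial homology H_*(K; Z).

Order the vertices as a < b < c < d < e < f < g. Listing each simplex with vertices in this order, K has dimension 2 with simplices:

  0-simplices (7): a, b, c, d, e, f, g
  1-simplices (21): ab, ac, ad, ae, af, ag, bc, bd, be, bf, bg, cd, ce, cf, cg, de, df, dg, ef, eg, fg
  2-simplices (14): abc, abf, ace, adf, adg, aeg, bcg, bde, bdg, bef, cde, cdf, cfg, efg

Hence C_0 ≅ Z^7, C_1 ≅ Z^21, C_2 ≅ Z^14.

∂_1: C_1 → C_0 is given by ∂[p,q] = [q] − [p]. For instance
  ∂ac = c − a.
The 7×21 boundary matrix has rank 6 and Smith normal form diag(1,1,1,1,1,1).

∂_2: C_2 → C_1 maps a triangle to the signed sum of its edges. For instance
  ∂aeg = eg − ag + ae,
  ∂adf = df − af + ad.
As a 21×14 matrix over Z this has rank 13, with invariant factors (1,1,1,1,1,1,1,1,1,1,1,1,1).

From H_k ≅ ker(∂_k) / im(∂_{k+1}) we obtain:

  H_0: rank C_0 − rank ∂_1 = 7 − 6 = 1, and the invariant factors of ∂_1 are all 1, so H_0 ≅ Z.
  H_1: rank ker ∂_1 − rank ∂_2 = (21 − 6) − 13 = 2, and the invariant factors of ∂_2 are all 1, so H_1 ≅ Z^2.
  H_2: rank ker ∂_2 − rank ∂_3 = (14 − 13) − 0 = 1, and there is no ∂_3, so H_2 ≅ Z.

As a check, the Euler characteristic is 7 − 21 + 14 = 0, which agrees with 1 − 2 + 1 = 0.
(K is a triangulation of the torus T^2.)

H_0 = Z,  H_1 = Z^2,  H_2 = Z.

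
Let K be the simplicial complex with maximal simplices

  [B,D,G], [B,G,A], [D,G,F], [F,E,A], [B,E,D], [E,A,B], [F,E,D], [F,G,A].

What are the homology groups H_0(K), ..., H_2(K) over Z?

K has 6 vertices, 12 edges, 8 triangles.
rank ∂_0 = 0, rank ∂_1 = 5 ⇒ b_0 = 6 − 0 − 5 = 1; all invariant factors of ∂_1 are 1 so no torsion. So H_0 = Z.
rank ∂_1 = 5, rank ∂_2 = 7 ⇒ b_1 = 12 − 5 − 7 = 0; all invariant factors of ∂_2 are 1 so no torsion. So H_1 = 0.
rank ∂_2 = 7, rank ∂_3 = 0 ⇒ b_2 = 8 − 7 − 0 = 1. So H_2 = Z.

H_0 = Z,  H_1 = 0,  H_2 = Z.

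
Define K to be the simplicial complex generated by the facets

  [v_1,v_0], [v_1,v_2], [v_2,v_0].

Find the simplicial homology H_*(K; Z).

Take the total order v_0 < v_1 < v_2 on the vertex set. Then K (dimension 1) consists of the simplices:

  0-simplices (3): [v_0], [v_1], [v_2]
  1-simplices (3): [v_0,v_1], [v_0,v_2], [v_1,v_2]

so the chain groups are C_0 ≅ Z^3, C_1 ≅ Z^3.

The boundary map ∂_1: C_1 → C_0 is given by ∂[p,q] = [q] − [p].
As a 3×3 matrix over Z this has rank 2, with invariant factors (1,1).

Now H_k = ker ∂_k / im ∂_{k+1}, so:

  H_0: rank C_0 − rank ∂_1 = 3 − 2 = 1, and the invariant factors of ∂_1 are all 1, so H_0 = Z.
  H_1: rank ker ∂_1 − rank ∂_2 = (3 − 2) − 0 = 1, and there is no ∂_2, so H_1 = Z.

(K is a triangulation of the circle S^1.)

H_0 ≅ Z,  H_1 ≅ Z.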